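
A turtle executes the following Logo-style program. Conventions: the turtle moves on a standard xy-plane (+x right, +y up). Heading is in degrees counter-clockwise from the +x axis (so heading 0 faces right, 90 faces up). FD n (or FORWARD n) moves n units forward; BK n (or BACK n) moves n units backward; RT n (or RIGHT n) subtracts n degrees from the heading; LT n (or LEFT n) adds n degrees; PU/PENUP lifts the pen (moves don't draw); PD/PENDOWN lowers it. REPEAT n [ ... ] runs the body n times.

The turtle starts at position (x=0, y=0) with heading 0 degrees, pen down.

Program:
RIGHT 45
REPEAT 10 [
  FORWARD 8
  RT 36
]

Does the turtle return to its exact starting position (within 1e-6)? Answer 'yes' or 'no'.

Executing turtle program step by step:
Start: pos=(0,0), heading=0, pen down
RT 45: heading 0 -> 315
REPEAT 10 [
  -- iteration 1/10 --
  FD 8: (0,0) -> (5.657,-5.657) [heading=315, draw]
  RT 36: heading 315 -> 279
  -- iteration 2/10 --
  FD 8: (5.657,-5.657) -> (6.908,-13.558) [heading=279, draw]
  RT 36: heading 279 -> 243
  -- iteration 3/10 --
  FD 8: (6.908,-13.558) -> (3.276,-20.686) [heading=243, draw]
  RT 36: heading 243 -> 207
  -- iteration 4/10 --
  FD 8: (3.276,-20.686) -> (-3.852,-24.318) [heading=207, draw]
  RT 36: heading 207 -> 171
  -- iteration 5/10 --
  FD 8: (-3.852,-24.318) -> (-11.753,-23.067) [heading=171, draw]
  RT 36: heading 171 -> 135
  -- iteration 6/10 --
  FD 8: (-11.753,-23.067) -> (-17.41,-17.41) [heading=135, draw]
  RT 36: heading 135 -> 99
  -- iteration 7/10 --
  FD 8: (-17.41,-17.41) -> (-18.661,-9.509) [heading=99, draw]
  RT 36: heading 99 -> 63
  -- iteration 8/10 --
  FD 8: (-18.661,-9.509) -> (-15.03,-2.38) [heading=63, draw]
  RT 36: heading 63 -> 27
  -- iteration 9/10 --
  FD 8: (-15.03,-2.38) -> (-7.902,1.251) [heading=27, draw]
  RT 36: heading 27 -> 351
  -- iteration 10/10 --
  FD 8: (-7.902,1.251) -> (0,0) [heading=351, draw]
  RT 36: heading 351 -> 315
]
Final: pos=(0,0), heading=315, 10 segment(s) drawn

Start position: (0, 0)
Final position: (0, 0)
Distance = 0; < 1e-6 -> CLOSED

Answer: yes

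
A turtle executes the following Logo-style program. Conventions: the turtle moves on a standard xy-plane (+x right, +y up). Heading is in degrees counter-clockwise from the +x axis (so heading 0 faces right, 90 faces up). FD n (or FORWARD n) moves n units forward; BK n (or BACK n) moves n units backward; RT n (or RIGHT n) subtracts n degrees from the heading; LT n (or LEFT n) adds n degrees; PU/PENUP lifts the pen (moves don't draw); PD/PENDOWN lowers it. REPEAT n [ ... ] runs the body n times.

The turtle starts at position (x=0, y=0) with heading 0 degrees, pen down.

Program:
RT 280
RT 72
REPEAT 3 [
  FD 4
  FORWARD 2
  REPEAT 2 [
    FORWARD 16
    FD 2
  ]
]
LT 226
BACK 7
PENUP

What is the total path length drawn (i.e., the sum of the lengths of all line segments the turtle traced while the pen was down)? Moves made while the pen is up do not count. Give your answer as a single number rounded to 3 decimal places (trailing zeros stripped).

Executing turtle program step by step:
Start: pos=(0,0), heading=0, pen down
RT 280: heading 0 -> 80
RT 72: heading 80 -> 8
REPEAT 3 [
  -- iteration 1/3 --
  FD 4: (0,0) -> (3.961,0.557) [heading=8, draw]
  FD 2: (3.961,0.557) -> (5.942,0.835) [heading=8, draw]
  REPEAT 2 [
    -- iteration 1/2 --
    FD 16: (5.942,0.835) -> (21.786,3.062) [heading=8, draw]
    FD 2: (21.786,3.062) -> (23.766,3.34) [heading=8, draw]
    -- iteration 2/2 --
    FD 16: (23.766,3.34) -> (39.611,5.567) [heading=8, draw]
    FD 2: (39.611,5.567) -> (41.591,5.845) [heading=8, draw]
  ]
  -- iteration 2/3 --
  FD 4: (41.591,5.845) -> (45.552,6.402) [heading=8, draw]
  FD 2: (45.552,6.402) -> (47.533,6.68) [heading=8, draw]
  REPEAT 2 [
    -- iteration 1/2 --
    FD 16: (47.533,6.68) -> (63.377,8.907) [heading=8, draw]
    FD 2: (63.377,8.907) -> (65.358,9.185) [heading=8, draw]
    -- iteration 2/2 --
    FD 16: (65.358,9.185) -> (81.202,11.412) [heading=8, draw]
    FD 2: (81.202,11.412) -> (83.183,11.691) [heading=8, draw]
  ]
  -- iteration 3/3 --
  FD 4: (83.183,11.691) -> (87.144,12.247) [heading=8, draw]
  FD 2: (87.144,12.247) -> (89.124,12.526) [heading=8, draw]
  REPEAT 2 [
    -- iteration 1/2 --
    FD 16: (89.124,12.526) -> (104.968,14.752) [heading=8, draw]
    FD 2: (104.968,14.752) -> (106.949,15.031) [heading=8, draw]
    -- iteration 2/2 --
    FD 16: (106.949,15.031) -> (122.793,17.257) [heading=8, draw]
    FD 2: (122.793,17.257) -> (124.774,17.536) [heading=8, draw]
  ]
]
LT 226: heading 8 -> 234
BK 7: (124.774,17.536) -> (128.888,23.199) [heading=234, draw]
PU: pen up
Final: pos=(128.888,23.199), heading=234, 19 segment(s) drawn

Segment lengths:
  seg 1: (0,0) -> (3.961,0.557), length = 4
  seg 2: (3.961,0.557) -> (5.942,0.835), length = 2
  seg 3: (5.942,0.835) -> (21.786,3.062), length = 16
  seg 4: (21.786,3.062) -> (23.766,3.34), length = 2
  seg 5: (23.766,3.34) -> (39.611,5.567), length = 16
  seg 6: (39.611,5.567) -> (41.591,5.845), length = 2
  seg 7: (41.591,5.845) -> (45.552,6.402), length = 4
  seg 8: (45.552,6.402) -> (47.533,6.68), length = 2
  seg 9: (47.533,6.68) -> (63.377,8.907), length = 16
  seg 10: (63.377,8.907) -> (65.358,9.185), length = 2
  seg 11: (65.358,9.185) -> (81.202,11.412), length = 16
  seg 12: (81.202,11.412) -> (83.183,11.691), length = 2
  seg 13: (83.183,11.691) -> (87.144,12.247), length = 4
  seg 14: (87.144,12.247) -> (89.124,12.526), length = 2
  seg 15: (89.124,12.526) -> (104.968,14.752), length = 16
  seg 16: (104.968,14.752) -> (106.949,15.031), length = 2
  seg 17: (106.949,15.031) -> (122.793,17.257), length = 16
  seg 18: (122.793,17.257) -> (124.774,17.536), length = 2
  seg 19: (124.774,17.536) -> (128.888,23.199), length = 7
Total = 133

Answer: 133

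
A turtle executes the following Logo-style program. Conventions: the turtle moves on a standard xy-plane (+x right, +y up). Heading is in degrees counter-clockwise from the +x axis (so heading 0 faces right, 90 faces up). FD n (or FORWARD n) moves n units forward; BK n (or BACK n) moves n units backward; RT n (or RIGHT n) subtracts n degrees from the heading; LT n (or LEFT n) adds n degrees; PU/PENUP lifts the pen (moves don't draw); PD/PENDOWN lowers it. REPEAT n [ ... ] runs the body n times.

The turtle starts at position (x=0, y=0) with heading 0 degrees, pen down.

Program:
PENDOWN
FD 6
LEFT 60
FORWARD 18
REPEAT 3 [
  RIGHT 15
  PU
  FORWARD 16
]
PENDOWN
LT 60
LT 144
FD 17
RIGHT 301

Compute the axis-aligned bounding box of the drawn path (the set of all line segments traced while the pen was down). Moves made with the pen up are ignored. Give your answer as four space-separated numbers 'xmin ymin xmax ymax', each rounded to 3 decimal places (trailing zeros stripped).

Executing turtle program step by step:
Start: pos=(0,0), heading=0, pen down
PD: pen down
FD 6: (0,0) -> (6,0) [heading=0, draw]
LT 60: heading 0 -> 60
FD 18: (6,0) -> (15,15.588) [heading=60, draw]
REPEAT 3 [
  -- iteration 1/3 --
  RT 15: heading 60 -> 45
  PU: pen up
  FD 16: (15,15.588) -> (26.314,26.902) [heading=45, move]
  -- iteration 2/3 --
  RT 15: heading 45 -> 30
  PU: pen up
  FD 16: (26.314,26.902) -> (40.17,34.902) [heading=30, move]
  -- iteration 3/3 --
  RT 15: heading 30 -> 15
  PU: pen up
  FD 16: (40.17,34.902) -> (55.625,39.043) [heading=15, move]
]
PD: pen down
LT 60: heading 15 -> 75
LT 144: heading 75 -> 219
FD 17: (55.625,39.043) -> (42.413,28.345) [heading=219, draw]
RT 301: heading 219 -> 278
Final: pos=(42.413,28.345), heading=278, 3 segment(s) drawn

Segment endpoints: x in {0, 6, 15, 42.413, 55.625}, y in {0, 15.588, 28.345, 39.043}
xmin=0, ymin=0, xmax=55.625, ymax=39.043

Answer: 0 0 55.625 39.043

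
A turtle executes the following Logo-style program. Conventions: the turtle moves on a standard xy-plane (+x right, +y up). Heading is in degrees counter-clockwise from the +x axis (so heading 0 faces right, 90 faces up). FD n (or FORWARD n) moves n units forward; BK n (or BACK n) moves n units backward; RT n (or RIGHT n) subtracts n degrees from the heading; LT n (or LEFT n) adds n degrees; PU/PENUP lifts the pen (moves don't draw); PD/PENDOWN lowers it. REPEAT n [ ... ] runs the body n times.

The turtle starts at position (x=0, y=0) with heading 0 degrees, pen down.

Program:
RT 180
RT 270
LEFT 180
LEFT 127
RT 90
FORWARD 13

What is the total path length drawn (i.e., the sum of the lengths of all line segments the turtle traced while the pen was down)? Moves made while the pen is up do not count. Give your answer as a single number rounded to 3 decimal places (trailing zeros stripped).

Answer: 13

Derivation:
Executing turtle program step by step:
Start: pos=(0,0), heading=0, pen down
RT 180: heading 0 -> 180
RT 270: heading 180 -> 270
LT 180: heading 270 -> 90
LT 127: heading 90 -> 217
RT 90: heading 217 -> 127
FD 13: (0,0) -> (-7.824,10.382) [heading=127, draw]
Final: pos=(-7.824,10.382), heading=127, 1 segment(s) drawn

Segment lengths:
  seg 1: (0,0) -> (-7.824,10.382), length = 13
Total = 13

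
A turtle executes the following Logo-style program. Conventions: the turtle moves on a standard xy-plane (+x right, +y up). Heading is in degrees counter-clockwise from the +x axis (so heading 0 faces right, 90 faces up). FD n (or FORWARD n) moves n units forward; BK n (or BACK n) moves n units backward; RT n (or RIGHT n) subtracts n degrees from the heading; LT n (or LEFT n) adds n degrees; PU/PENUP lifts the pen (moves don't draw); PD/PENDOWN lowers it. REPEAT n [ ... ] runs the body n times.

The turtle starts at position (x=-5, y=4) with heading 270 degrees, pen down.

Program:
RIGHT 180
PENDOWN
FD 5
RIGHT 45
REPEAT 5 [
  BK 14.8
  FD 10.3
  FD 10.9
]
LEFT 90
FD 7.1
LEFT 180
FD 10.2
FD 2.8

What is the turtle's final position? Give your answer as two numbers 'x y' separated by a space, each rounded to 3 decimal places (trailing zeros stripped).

Executing turtle program step by step:
Start: pos=(-5,4), heading=270, pen down
RT 180: heading 270 -> 90
PD: pen down
FD 5: (-5,4) -> (-5,9) [heading=90, draw]
RT 45: heading 90 -> 45
REPEAT 5 [
  -- iteration 1/5 --
  BK 14.8: (-5,9) -> (-15.465,-1.465) [heading=45, draw]
  FD 10.3: (-15.465,-1.465) -> (-8.182,5.818) [heading=45, draw]
  FD 10.9: (-8.182,5.818) -> (-0.475,13.525) [heading=45, draw]
  -- iteration 2/5 --
  BK 14.8: (-0.475,13.525) -> (-10.94,3.06) [heading=45, draw]
  FD 10.3: (-10.94,3.06) -> (-3.656,10.344) [heading=45, draw]
  FD 10.9: (-3.656,10.344) -> (4.051,18.051) [heading=45, draw]
  -- iteration 3/5 --
  BK 14.8: (4.051,18.051) -> (-6.414,7.586) [heading=45, draw]
  FD 10.3: (-6.414,7.586) -> (0.869,14.869) [heading=45, draw]
  FD 10.9: (0.869,14.869) -> (8.576,22.576) [heading=45, draw]
  -- iteration 4/5 --
  BK 14.8: (8.576,22.576) -> (-1.889,12.111) [heading=45, draw]
  FD 10.3: (-1.889,12.111) -> (5.394,19.394) [heading=45, draw]
  FD 10.9: (5.394,19.394) -> (13.102,27.102) [heading=45, draw]
  -- iteration 5/5 --
  BK 14.8: (13.102,27.102) -> (2.637,16.637) [heading=45, draw]
  FD 10.3: (2.637,16.637) -> (9.92,23.92) [heading=45, draw]
  FD 10.9: (9.92,23.92) -> (17.627,31.627) [heading=45, draw]
]
LT 90: heading 45 -> 135
FD 7.1: (17.627,31.627) -> (12.607,36.648) [heading=135, draw]
LT 180: heading 135 -> 315
FD 10.2: (12.607,36.648) -> (19.819,29.435) [heading=315, draw]
FD 2.8: (19.819,29.435) -> (21.799,27.455) [heading=315, draw]
Final: pos=(21.799,27.455), heading=315, 19 segment(s) drawn

Answer: 21.799 27.455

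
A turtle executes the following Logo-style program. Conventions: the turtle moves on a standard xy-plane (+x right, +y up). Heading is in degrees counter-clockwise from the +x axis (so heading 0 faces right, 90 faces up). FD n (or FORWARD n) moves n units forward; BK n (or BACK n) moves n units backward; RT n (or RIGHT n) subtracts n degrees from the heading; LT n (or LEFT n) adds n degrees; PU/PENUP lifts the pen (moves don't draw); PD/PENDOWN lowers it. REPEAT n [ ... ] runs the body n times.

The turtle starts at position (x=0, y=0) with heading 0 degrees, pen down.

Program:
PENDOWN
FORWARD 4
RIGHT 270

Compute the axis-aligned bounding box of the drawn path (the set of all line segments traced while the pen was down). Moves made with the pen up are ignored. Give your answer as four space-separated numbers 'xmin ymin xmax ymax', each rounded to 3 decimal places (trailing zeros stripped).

Executing turtle program step by step:
Start: pos=(0,0), heading=0, pen down
PD: pen down
FD 4: (0,0) -> (4,0) [heading=0, draw]
RT 270: heading 0 -> 90
Final: pos=(4,0), heading=90, 1 segment(s) drawn

Segment endpoints: x in {0, 4}, y in {0}
xmin=0, ymin=0, xmax=4, ymax=0

Answer: 0 0 4 0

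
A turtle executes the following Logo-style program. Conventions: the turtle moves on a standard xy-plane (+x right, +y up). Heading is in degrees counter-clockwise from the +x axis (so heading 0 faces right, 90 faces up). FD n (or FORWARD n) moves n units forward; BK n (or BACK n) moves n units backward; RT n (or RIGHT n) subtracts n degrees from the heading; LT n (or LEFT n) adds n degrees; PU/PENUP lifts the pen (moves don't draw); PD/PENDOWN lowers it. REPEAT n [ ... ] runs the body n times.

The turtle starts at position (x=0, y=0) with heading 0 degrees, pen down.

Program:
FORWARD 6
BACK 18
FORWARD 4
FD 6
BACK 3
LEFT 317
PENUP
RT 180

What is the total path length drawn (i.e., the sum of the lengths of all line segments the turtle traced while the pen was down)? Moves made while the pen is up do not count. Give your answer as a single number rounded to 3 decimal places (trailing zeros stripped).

Answer: 37

Derivation:
Executing turtle program step by step:
Start: pos=(0,0), heading=0, pen down
FD 6: (0,0) -> (6,0) [heading=0, draw]
BK 18: (6,0) -> (-12,0) [heading=0, draw]
FD 4: (-12,0) -> (-8,0) [heading=0, draw]
FD 6: (-8,0) -> (-2,0) [heading=0, draw]
BK 3: (-2,0) -> (-5,0) [heading=0, draw]
LT 317: heading 0 -> 317
PU: pen up
RT 180: heading 317 -> 137
Final: pos=(-5,0), heading=137, 5 segment(s) drawn

Segment lengths:
  seg 1: (0,0) -> (6,0), length = 6
  seg 2: (6,0) -> (-12,0), length = 18
  seg 3: (-12,0) -> (-8,0), length = 4
  seg 4: (-8,0) -> (-2,0), length = 6
  seg 5: (-2,0) -> (-5,0), length = 3
Total = 37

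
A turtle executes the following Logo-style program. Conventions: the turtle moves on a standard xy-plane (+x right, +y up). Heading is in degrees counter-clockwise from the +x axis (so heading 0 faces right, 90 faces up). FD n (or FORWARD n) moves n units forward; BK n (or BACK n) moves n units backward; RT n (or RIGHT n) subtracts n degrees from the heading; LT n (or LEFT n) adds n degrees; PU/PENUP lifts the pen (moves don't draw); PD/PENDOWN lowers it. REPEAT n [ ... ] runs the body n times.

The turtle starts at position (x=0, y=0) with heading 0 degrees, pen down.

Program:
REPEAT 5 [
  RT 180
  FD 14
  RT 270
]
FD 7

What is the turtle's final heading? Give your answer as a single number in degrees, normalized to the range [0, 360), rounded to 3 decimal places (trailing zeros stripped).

Answer: 270

Derivation:
Executing turtle program step by step:
Start: pos=(0,0), heading=0, pen down
REPEAT 5 [
  -- iteration 1/5 --
  RT 180: heading 0 -> 180
  FD 14: (0,0) -> (-14,0) [heading=180, draw]
  RT 270: heading 180 -> 270
  -- iteration 2/5 --
  RT 180: heading 270 -> 90
  FD 14: (-14,0) -> (-14,14) [heading=90, draw]
  RT 270: heading 90 -> 180
  -- iteration 3/5 --
  RT 180: heading 180 -> 0
  FD 14: (-14,14) -> (0,14) [heading=0, draw]
  RT 270: heading 0 -> 90
  -- iteration 4/5 --
  RT 180: heading 90 -> 270
  FD 14: (0,14) -> (0,0) [heading=270, draw]
  RT 270: heading 270 -> 0
  -- iteration 5/5 --
  RT 180: heading 0 -> 180
  FD 14: (0,0) -> (-14,0) [heading=180, draw]
  RT 270: heading 180 -> 270
]
FD 7: (-14,0) -> (-14,-7) [heading=270, draw]
Final: pos=(-14,-7), heading=270, 6 segment(s) drawn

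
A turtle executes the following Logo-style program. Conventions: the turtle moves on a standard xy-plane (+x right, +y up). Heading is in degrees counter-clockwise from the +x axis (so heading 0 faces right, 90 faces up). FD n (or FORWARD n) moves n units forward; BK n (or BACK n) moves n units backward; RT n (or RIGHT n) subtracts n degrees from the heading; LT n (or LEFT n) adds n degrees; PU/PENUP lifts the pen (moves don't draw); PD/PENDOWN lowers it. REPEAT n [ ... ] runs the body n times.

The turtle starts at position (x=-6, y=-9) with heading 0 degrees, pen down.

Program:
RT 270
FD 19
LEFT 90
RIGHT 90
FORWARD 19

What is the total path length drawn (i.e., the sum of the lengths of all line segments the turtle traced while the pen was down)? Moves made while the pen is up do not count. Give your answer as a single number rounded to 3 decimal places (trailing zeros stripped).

Answer: 38

Derivation:
Executing turtle program step by step:
Start: pos=(-6,-9), heading=0, pen down
RT 270: heading 0 -> 90
FD 19: (-6,-9) -> (-6,10) [heading=90, draw]
LT 90: heading 90 -> 180
RT 90: heading 180 -> 90
FD 19: (-6,10) -> (-6,29) [heading=90, draw]
Final: pos=(-6,29), heading=90, 2 segment(s) drawn

Segment lengths:
  seg 1: (-6,-9) -> (-6,10), length = 19
  seg 2: (-6,10) -> (-6,29), length = 19
Total = 38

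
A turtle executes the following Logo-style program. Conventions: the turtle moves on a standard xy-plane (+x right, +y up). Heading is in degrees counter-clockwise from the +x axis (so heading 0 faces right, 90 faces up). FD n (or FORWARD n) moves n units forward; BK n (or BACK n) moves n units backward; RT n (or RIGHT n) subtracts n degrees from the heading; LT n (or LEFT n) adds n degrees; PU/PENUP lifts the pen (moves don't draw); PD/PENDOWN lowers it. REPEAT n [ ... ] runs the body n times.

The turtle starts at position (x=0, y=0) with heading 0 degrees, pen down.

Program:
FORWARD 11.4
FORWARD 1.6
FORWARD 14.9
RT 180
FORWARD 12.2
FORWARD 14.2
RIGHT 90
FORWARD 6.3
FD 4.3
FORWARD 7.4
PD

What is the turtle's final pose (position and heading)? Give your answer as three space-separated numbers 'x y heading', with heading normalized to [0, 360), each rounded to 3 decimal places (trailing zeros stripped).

Executing turtle program step by step:
Start: pos=(0,0), heading=0, pen down
FD 11.4: (0,0) -> (11.4,0) [heading=0, draw]
FD 1.6: (11.4,0) -> (13,0) [heading=0, draw]
FD 14.9: (13,0) -> (27.9,0) [heading=0, draw]
RT 180: heading 0 -> 180
FD 12.2: (27.9,0) -> (15.7,0) [heading=180, draw]
FD 14.2: (15.7,0) -> (1.5,0) [heading=180, draw]
RT 90: heading 180 -> 90
FD 6.3: (1.5,0) -> (1.5,6.3) [heading=90, draw]
FD 4.3: (1.5,6.3) -> (1.5,10.6) [heading=90, draw]
FD 7.4: (1.5,10.6) -> (1.5,18) [heading=90, draw]
PD: pen down
Final: pos=(1.5,18), heading=90, 8 segment(s) drawn

Answer: 1.5 18 90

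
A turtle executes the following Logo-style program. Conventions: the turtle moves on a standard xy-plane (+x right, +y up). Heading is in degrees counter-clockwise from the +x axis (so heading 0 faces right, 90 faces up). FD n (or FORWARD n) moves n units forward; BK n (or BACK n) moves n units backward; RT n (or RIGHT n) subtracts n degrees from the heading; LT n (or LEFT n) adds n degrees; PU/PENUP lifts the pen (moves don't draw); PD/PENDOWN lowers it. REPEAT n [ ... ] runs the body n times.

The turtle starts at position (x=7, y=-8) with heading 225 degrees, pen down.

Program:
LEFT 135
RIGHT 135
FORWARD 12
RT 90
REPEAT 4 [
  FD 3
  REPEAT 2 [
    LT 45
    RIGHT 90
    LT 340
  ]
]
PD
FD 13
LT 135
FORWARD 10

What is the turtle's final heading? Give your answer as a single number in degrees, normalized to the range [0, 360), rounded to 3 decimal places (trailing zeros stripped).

Answer: 110

Derivation:
Executing turtle program step by step:
Start: pos=(7,-8), heading=225, pen down
LT 135: heading 225 -> 0
RT 135: heading 0 -> 225
FD 12: (7,-8) -> (-1.485,-16.485) [heading=225, draw]
RT 90: heading 225 -> 135
REPEAT 4 [
  -- iteration 1/4 --
  FD 3: (-1.485,-16.485) -> (-3.607,-14.364) [heading=135, draw]
  REPEAT 2 [
    -- iteration 1/2 --
    LT 45: heading 135 -> 180
    RT 90: heading 180 -> 90
    LT 340: heading 90 -> 70
    -- iteration 2/2 --
    LT 45: heading 70 -> 115
    RT 90: heading 115 -> 25
    LT 340: heading 25 -> 5
  ]
  -- iteration 2/4 --
  FD 3: (-3.607,-14.364) -> (-0.618,-14.102) [heading=5, draw]
  REPEAT 2 [
    -- iteration 1/2 --
    LT 45: heading 5 -> 50
    RT 90: heading 50 -> 320
    LT 340: heading 320 -> 300
    -- iteration 2/2 --
    LT 45: heading 300 -> 345
    RT 90: heading 345 -> 255
    LT 340: heading 255 -> 235
  ]
  -- iteration 3/4 --
  FD 3: (-0.618,-14.102) -> (-2.339,-16.56) [heading=235, draw]
  REPEAT 2 [
    -- iteration 1/2 --
    LT 45: heading 235 -> 280
    RT 90: heading 280 -> 190
    LT 340: heading 190 -> 170
    -- iteration 2/2 --
    LT 45: heading 170 -> 215
    RT 90: heading 215 -> 125
    LT 340: heading 125 -> 105
  ]
  -- iteration 4/4 --
  FD 3: (-2.339,-16.56) -> (-3.115,-13.662) [heading=105, draw]
  REPEAT 2 [
    -- iteration 1/2 --
    LT 45: heading 105 -> 150
    RT 90: heading 150 -> 60
    LT 340: heading 60 -> 40
    -- iteration 2/2 --
    LT 45: heading 40 -> 85
    RT 90: heading 85 -> 355
    LT 340: heading 355 -> 335
  ]
]
PD: pen down
FD 13: (-3.115,-13.662) -> (8.667,-19.156) [heading=335, draw]
LT 135: heading 335 -> 110
FD 10: (8.667,-19.156) -> (5.247,-9.759) [heading=110, draw]
Final: pos=(5.247,-9.759), heading=110, 7 segment(s) drawn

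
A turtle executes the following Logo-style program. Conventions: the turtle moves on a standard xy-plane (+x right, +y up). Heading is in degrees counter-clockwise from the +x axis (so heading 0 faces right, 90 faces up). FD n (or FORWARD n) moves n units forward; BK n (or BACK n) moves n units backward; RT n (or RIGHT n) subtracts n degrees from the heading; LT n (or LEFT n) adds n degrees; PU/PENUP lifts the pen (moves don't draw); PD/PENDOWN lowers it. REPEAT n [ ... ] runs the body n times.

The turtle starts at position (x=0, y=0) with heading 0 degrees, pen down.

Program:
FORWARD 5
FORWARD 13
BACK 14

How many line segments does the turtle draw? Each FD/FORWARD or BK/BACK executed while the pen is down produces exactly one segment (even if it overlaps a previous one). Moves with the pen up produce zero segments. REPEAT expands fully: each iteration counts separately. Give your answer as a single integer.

Executing turtle program step by step:
Start: pos=(0,0), heading=0, pen down
FD 5: (0,0) -> (5,0) [heading=0, draw]
FD 13: (5,0) -> (18,0) [heading=0, draw]
BK 14: (18,0) -> (4,0) [heading=0, draw]
Final: pos=(4,0), heading=0, 3 segment(s) drawn
Segments drawn: 3

Answer: 3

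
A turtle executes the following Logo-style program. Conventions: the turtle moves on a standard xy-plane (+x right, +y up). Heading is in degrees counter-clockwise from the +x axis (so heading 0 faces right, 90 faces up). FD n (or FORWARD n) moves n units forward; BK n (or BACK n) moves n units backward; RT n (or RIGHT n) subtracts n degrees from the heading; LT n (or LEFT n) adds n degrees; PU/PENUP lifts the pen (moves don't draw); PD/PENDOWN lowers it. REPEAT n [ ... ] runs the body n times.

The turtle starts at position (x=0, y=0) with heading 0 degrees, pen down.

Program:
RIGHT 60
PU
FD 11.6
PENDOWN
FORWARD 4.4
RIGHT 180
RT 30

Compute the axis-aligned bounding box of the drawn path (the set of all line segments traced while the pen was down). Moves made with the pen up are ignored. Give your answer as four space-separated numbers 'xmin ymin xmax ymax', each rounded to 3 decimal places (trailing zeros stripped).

Executing turtle program step by step:
Start: pos=(0,0), heading=0, pen down
RT 60: heading 0 -> 300
PU: pen up
FD 11.6: (0,0) -> (5.8,-10.046) [heading=300, move]
PD: pen down
FD 4.4: (5.8,-10.046) -> (8,-13.856) [heading=300, draw]
RT 180: heading 300 -> 120
RT 30: heading 120 -> 90
Final: pos=(8,-13.856), heading=90, 1 segment(s) drawn

Segment endpoints: x in {5.8, 8}, y in {-13.856, -10.046}
xmin=5.8, ymin=-13.856, xmax=8, ymax=-10.046

Answer: 5.8 -13.856 8 -10.046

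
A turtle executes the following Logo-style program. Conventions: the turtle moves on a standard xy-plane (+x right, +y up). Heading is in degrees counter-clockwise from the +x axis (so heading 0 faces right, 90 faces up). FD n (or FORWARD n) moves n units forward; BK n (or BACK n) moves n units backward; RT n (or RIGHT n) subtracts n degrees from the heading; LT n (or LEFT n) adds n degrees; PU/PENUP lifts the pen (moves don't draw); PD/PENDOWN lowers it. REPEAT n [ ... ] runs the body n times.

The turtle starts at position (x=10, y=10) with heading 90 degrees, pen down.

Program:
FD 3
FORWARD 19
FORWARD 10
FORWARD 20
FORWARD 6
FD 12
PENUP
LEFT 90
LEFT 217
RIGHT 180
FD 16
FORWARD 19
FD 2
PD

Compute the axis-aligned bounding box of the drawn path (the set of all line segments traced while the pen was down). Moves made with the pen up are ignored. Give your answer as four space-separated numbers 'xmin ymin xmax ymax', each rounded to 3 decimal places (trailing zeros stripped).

Answer: 10 10 10 80

Derivation:
Executing turtle program step by step:
Start: pos=(10,10), heading=90, pen down
FD 3: (10,10) -> (10,13) [heading=90, draw]
FD 19: (10,13) -> (10,32) [heading=90, draw]
FD 10: (10,32) -> (10,42) [heading=90, draw]
FD 20: (10,42) -> (10,62) [heading=90, draw]
FD 6: (10,62) -> (10,68) [heading=90, draw]
FD 12: (10,68) -> (10,80) [heading=90, draw]
PU: pen up
LT 90: heading 90 -> 180
LT 217: heading 180 -> 37
RT 180: heading 37 -> 217
FD 16: (10,80) -> (-2.778,70.371) [heading=217, move]
FD 19: (-2.778,70.371) -> (-17.952,58.936) [heading=217, move]
FD 2: (-17.952,58.936) -> (-19.55,57.733) [heading=217, move]
PD: pen down
Final: pos=(-19.55,57.733), heading=217, 6 segment(s) drawn

Segment endpoints: x in {10, 10, 10}, y in {10, 13, 32, 42, 62, 68, 80}
xmin=10, ymin=10, xmax=10, ymax=80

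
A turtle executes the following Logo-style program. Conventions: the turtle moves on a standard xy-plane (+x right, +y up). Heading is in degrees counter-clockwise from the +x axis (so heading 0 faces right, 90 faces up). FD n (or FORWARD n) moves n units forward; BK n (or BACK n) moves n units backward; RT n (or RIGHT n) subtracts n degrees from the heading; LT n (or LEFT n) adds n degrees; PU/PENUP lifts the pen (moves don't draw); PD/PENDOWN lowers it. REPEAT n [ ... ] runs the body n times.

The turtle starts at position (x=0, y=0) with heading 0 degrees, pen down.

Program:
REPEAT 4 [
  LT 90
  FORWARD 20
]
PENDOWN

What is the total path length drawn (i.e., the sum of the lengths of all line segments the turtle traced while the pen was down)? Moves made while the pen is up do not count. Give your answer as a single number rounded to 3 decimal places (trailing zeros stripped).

Answer: 80

Derivation:
Executing turtle program step by step:
Start: pos=(0,0), heading=0, pen down
REPEAT 4 [
  -- iteration 1/4 --
  LT 90: heading 0 -> 90
  FD 20: (0,0) -> (0,20) [heading=90, draw]
  -- iteration 2/4 --
  LT 90: heading 90 -> 180
  FD 20: (0,20) -> (-20,20) [heading=180, draw]
  -- iteration 3/4 --
  LT 90: heading 180 -> 270
  FD 20: (-20,20) -> (-20,0) [heading=270, draw]
  -- iteration 4/4 --
  LT 90: heading 270 -> 0
  FD 20: (-20,0) -> (0,0) [heading=0, draw]
]
PD: pen down
Final: pos=(0,0), heading=0, 4 segment(s) drawn

Segment lengths:
  seg 1: (0,0) -> (0,20), length = 20
  seg 2: (0,20) -> (-20,20), length = 20
  seg 3: (-20,20) -> (-20,0), length = 20
  seg 4: (-20,0) -> (0,0), length = 20
Total = 80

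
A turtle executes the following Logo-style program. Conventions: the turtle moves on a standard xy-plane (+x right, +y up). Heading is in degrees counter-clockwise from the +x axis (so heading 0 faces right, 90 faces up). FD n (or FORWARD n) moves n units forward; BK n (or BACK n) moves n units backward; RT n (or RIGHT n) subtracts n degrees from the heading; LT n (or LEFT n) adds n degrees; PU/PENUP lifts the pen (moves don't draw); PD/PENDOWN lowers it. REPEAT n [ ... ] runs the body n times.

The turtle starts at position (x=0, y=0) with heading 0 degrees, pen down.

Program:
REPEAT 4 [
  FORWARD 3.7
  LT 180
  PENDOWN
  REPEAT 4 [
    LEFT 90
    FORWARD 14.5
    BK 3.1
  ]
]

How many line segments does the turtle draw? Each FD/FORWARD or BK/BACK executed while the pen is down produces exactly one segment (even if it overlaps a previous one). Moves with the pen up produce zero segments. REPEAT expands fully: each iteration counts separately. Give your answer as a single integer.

Executing turtle program step by step:
Start: pos=(0,0), heading=0, pen down
REPEAT 4 [
  -- iteration 1/4 --
  FD 3.7: (0,0) -> (3.7,0) [heading=0, draw]
  LT 180: heading 0 -> 180
  PD: pen down
  REPEAT 4 [
    -- iteration 1/4 --
    LT 90: heading 180 -> 270
    FD 14.5: (3.7,0) -> (3.7,-14.5) [heading=270, draw]
    BK 3.1: (3.7,-14.5) -> (3.7,-11.4) [heading=270, draw]
    -- iteration 2/4 --
    LT 90: heading 270 -> 0
    FD 14.5: (3.7,-11.4) -> (18.2,-11.4) [heading=0, draw]
    BK 3.1: (18.2,-11.4) -> (15.1,-11.4) [heading=0, draw]
    -- iteration 3/4 --
    LT 90: heading 0 -> 90
    FD 14.5: (15.1,-11.4) -> (15.1,3.1) [heading=90, draw]
    BK 3.1: (15.1,3.1) -> (15.1,0) [heading=90, draw]
    -- iteration 4/4 --
    LT 90: heading 90 -> 180
    FD 14.5: (15.1,0) -> (0.6,0) [heading=180, draw]
    BK 3.1: (0.6,0) -> (3.7,0) [heading=180, draw]
  ]
  -- iteration 2/4 --
  FD 3.7: (3.7,0) -> (0,0) [heading=180, draw]
  LT 180: heading 180 -> 0
  PD: pen down
  REPEAT 4 [
    -- iteration 1/4 --
    LT 90: heading 0 -> 90
    FD 14.5: (0,0) -> (0,14.5) [heading=90, draw]
    BK 3.1: (0,14.5) -> (0,11.4) [heading=90, draw]
    -- iteration 2/4 --
    LT 90: heading 90 -> 180
    FD 14.5: (0,11.4) -> (-14.5,11.4) [heading=180, draw]
    BK 3.1: (-14.5,11.4) -> (-11.4,11.4) [heading=180, draw]
    -- iteration 3/4 --
    LT 90: heading 180 -> 270
    FD 14.5: (-11.4,11.4) -> (-11.4,-3.1) [heading=270, draw]
    BK 3.1: (-11.4,-3.1) -> (-11.4,0) [heading=270, draw]
    -- iteration 4/4 --
    LT 90: heading 270 -> 0
    FD 14.5: (-11.4,0) -> (3.1,0) [heading=0, draw]
    BK 3.1: (3.1,0) -> (0,0) [heading=0, draw]
  ]
  -- iteration 3/4 --
  FD 3.7: (0,0) -> (3.7,0) [heading=0, draw]
  LT 180: heading 0 -> 180
  PD: pen down
  REPEAT 4 [
    -- iteration 1/4 --
    LT 90: heading 180 -> 270
    FD 14.5: (3.7,0) -> (3.7,-14.5) [heading=270, draw]
    BK 3.1: (3.7,-14.5) -> (3.7,-11.4) [heading=270, draw]
    -- iteration 2/4 --
    LT 90: heading 270 -> 0
    FD 14.5: (3.7,-11.4) -> (18.2,-11.4) [heading=0, draw]
    BK 3.1: (18.2,-11.4) -> (15.1,-11.4) [heading=0, draw]
    -- iteration 3/4 --
    LT 90: heading 0 -> 90
    FD 14.5: (15.1,-11.4) -> (15.1,3.1) [heading=90, draw]
    BK 3.1: (15.1,3.1) -> (15.1,0) [heading=90, draw]
    -- iteration 4/4 --
    LT 90: heading 90 -> 180
    FD 14.5: (15.1,0) -> (0.6,0) [heading=180, draw]
    BK 3.1: (0.6,0) -> (3.7,0) [heading=180, draw]
  ]
  -- iteration 4/4 --
  FD 3.7: (3.7,0) -> (0,0) [heading=180, draw]
  LT 180: heading 180 -> 0
  PD: pen down
  REPEAT 4 [
    -- iteration 1/4 --
    LT 90: heading 0 -> 90
    FD 14.5: (0,0) -> (0,14.5) [heading=90, draw]
    BK 3.1: (0,14.5) -> (0,11.4) [heading=90, draw]
    -- iteration 2/4 --
    LT 90: heading 90 -> 180
    FD 14.5: (0,11.4) -> (-14.5,11.4) [heading=180, draw]
    BK 3.1: (-14.5,11.4) -> (-11.4,11.4) [heading=180, draw]
    -- iteration 3/4 --
    LT 90: heading 180 -> 270
    FD 14.5: (-11.4,11.4) -> (-11.4,-3.1) [heading=270, draw]
    BK 3.1: (-11.4,-3.1) -> (-11.4,0) [heading=270, draw]
    -- iteration 4/4 --
    LT 90: heading 270 -> 0
    FD 14.5: (-11.4,0) -> (3.1,0) [heading=0, draw]
    BK 3.1: (3.1,0) -> (0,0) [heading=0, draw]
  ]
]
Final: pos=(0,0), heading=0, 36 segment(s) drawn
Segments drawn: 36

Answer: 36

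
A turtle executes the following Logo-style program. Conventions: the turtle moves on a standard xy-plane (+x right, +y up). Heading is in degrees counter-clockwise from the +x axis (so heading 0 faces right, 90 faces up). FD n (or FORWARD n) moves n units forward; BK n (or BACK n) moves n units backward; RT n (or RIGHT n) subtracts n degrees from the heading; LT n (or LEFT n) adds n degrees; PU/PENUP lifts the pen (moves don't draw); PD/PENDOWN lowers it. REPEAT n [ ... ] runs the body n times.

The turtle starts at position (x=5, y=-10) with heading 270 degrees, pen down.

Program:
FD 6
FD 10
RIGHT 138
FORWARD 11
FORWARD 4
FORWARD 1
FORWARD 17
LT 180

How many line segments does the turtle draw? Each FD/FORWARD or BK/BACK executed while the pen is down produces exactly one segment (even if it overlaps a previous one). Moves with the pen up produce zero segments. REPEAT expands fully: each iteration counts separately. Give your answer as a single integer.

Executing turtle program step by step:
Start: pos=(5,-10), heading=270, pen down
FD 6: (5,-10) -> (5,-16) [heading=270, draw]
FD 10: (5,-16) -> (5,-26) [heading=270, draw]
RT 138: heading 270 -> 132
FD 11: (5,-26) -> (-2.36,-17.825) [heading=132, draw]
FD 4: (-2.36,-17.825) -> (-5.037,-14.853) [heading=132, draw]
FD 1: (-5.037,-14.853) -> (-5.706,-14.11) [heading=132, draw]
FD 17: (-5.706,-14.11) -> (-17.081,-1.476) [heading=132, draw]
LT 180: heading 132 -> 312
Final: pos=(-17.081,-1.476), heading=312, 6 segment(s) drawn
Segments drawn: 6

Answer: 6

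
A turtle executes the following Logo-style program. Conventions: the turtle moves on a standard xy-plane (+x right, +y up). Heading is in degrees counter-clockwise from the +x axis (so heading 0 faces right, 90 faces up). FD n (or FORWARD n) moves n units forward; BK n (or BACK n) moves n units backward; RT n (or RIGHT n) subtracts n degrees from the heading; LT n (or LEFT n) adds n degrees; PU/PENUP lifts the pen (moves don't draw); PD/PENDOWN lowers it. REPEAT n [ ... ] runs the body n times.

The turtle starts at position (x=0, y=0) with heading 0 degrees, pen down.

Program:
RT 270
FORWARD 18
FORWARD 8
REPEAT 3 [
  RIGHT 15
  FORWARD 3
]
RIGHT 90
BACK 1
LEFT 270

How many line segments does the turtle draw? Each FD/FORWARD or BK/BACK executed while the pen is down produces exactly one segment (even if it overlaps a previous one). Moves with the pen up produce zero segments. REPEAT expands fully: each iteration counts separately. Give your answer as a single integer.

Executing turtle program step by step:
Start: pos=(0,0), heading=0, pen down
RT 270: heading 0 -> 90
FD 18: (0,0) -> (0,18) [heading=90, draw]
FD 8: (0,18) -> (0,26) [heading=90, draw]
REPEAT 3 [
  -- iteration 1/3 --
  RT 15: heading 90 -> 75
  FD 3: (0,26) -> (0.776,28.898) [heading=75, draw]
  -- iteration 2/3 --
  RT 15: heading 75 -> 60
  FD 3: (0.776,28.898) -> (2.276,31.496) [heading=60, draw]
  -- iteration 3/3 --
  RT 15: heading 60 -> 45
  FD 3: (2.276,31.496) -> (4.398,33.617) [heading=45, draw]
]
RT 90: heading 45 -> 315
BK 1: (4.398,33.617) -> (3.691,34.324) [heading=315, draw]
LT 270: heading 315 -> 225
Final: pos=(3.691,34.324), heading=225, 6 segment(s) drawn
Segments drawn: 6

Answer: 6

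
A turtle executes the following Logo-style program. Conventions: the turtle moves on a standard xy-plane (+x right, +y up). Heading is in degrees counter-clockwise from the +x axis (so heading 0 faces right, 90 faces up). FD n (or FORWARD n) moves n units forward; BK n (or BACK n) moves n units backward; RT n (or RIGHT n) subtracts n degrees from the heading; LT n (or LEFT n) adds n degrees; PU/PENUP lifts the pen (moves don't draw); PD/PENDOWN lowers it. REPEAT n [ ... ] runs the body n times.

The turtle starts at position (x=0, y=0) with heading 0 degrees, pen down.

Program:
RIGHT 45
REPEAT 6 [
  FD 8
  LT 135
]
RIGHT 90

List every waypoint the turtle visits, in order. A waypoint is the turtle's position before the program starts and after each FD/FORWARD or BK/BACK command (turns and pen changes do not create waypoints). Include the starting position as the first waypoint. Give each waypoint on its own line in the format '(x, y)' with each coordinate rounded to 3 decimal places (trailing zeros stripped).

Answer: (0, 0)
(5.657, -5.657)
(5.657, 2.343)
(0, -3.314)
(8, -3.314)
(2.343, 2.343)
(2.343, -5.657)

Derivation:
Executing turtle program step by step:
Start: pos=(0,0), heading=0, pen down
RT 45: heading 0 -> 315
REPEAT 6 [
  -- iteration 1/6 --
  FD 8: (0,0) -> (5.657,-5.657) [heading=315, draw]
  LT 135: heading 315 -> 90
  -- iteration 2/6 --
  FD 8: (5.657,-5.657) -> (5.657,2.343) [heading=90, draw]
  LT 135: heading 90 -> 225
  -- iteration 3/6 --
  FD 8: (5.657,2.343) -> (0,-3.314) [heading=225, draw]
  LT 135: heading 225 -> 0
  -- iteration 4/6 --
  FD 8: (0,-3.314) -> (8,-3.314) [heading=0, draw]
  LT 135: heading 0 -> 135
  -- iteration 5/6 --
  FD 8: (8,-3.314) -> (2.343,2.343) [heading=135, draw]
  LT 135: heading 135 -> 270
  -- iteration 6/6 --
  FD 8: (2.343,2.343) -> (2.343,-5.657) [heading=270, draw]
  LT 135: heading 270 -> 45
]
RT 90: heading 45 -> 315
Final: pos=(2.343,-5.657), heading=315, 6 segment(s) drawn
Waypoints (7 total):
(0, 0)
(5.657, -5.657)
(5.657, 2.343)
(0, -3.314)
(8, -3.314)
(2.343, 2.343)
(2.343, -5.657)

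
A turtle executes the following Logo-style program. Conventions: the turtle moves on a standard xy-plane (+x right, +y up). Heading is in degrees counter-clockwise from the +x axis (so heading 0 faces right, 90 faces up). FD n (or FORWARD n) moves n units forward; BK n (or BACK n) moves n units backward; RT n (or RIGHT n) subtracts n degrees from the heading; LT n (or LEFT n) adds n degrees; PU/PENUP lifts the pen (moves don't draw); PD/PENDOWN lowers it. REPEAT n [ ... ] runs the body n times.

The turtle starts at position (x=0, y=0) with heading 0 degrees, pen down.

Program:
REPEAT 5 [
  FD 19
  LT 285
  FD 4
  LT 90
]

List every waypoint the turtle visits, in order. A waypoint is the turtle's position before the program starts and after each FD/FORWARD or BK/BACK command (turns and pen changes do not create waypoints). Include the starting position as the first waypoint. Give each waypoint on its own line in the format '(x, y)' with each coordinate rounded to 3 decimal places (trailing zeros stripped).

Answer: (0, 0)
(19, 0)
(20.035, -3.864)
(38.388, 1.054)
(40.388, -2.41)
(56.842, 7.09)
(59.671, 4.261)
(73.106, 17.696)
(76.57, 15.696)
(86.07, 32.151)
(89.934, 31.116)

Derivation:
Executing turtle program step by step:
Start: pos=(0,0), heading=0, pen down
REPEAT 5 [
  -- iteration 1/5 --
  FD 19: (0,0) -> (19,0) [heading=0, draw]
  LT 285: heading 0 -> 285
  FD 4: (19,0) -> (20.035,-3.864) [heading=285, draw]
  LT 90: heading 285 -> 15
  -- iteration 2/5 --
  FD 19: (20.035,-3.864) -> (38.388,1.054) [heading=15, draw]
  LT 285: heading 15 -> 300
  FD 4: (38.388,1.054) -> (40.388,-2.41) [heading=300, draw]
  LT 90: heading 300 -> 30
  -- iteration 3/5 --
  FD 19: (40.388,-2.41) -> (56.842,7.09) [heading=30, draw]
  LT 285: heading 30 -> 315
  FD 4: (56.842,7.09) -> (59.671,4.261) [heading=315, draw]
  LT 90: heading 315 -> 45
  -- iteration 4/5 --
  FD 19: (59.671,4.261) -> (73.106,17.696) [heading=45, draw]
  LT 285: heading 45 -> 330
  FD 4: (73.106,17.696) -> (76.57,15.696) [heading=330, draw]
  LT 90: heading 330 -> 60
  -- iteration 5/5 --
  FD 19: (76.57,15.696) -> (86.07,32.151) [heading=60, draw]
  LT 285: heading 60 -> 345
  FD 4: (86.07,32.151) -> (89.934,31.116) [heading=345, draw]
  LT 90: heading 345 -> 75
]
Final: pos=(89.934,31.116), heading=75, 10 segment(s) drawn
Waypoints (11 total):
(0, 0)
(19, 0)
(20.035, -3.864)
(38.388, 1.054)
(40.388, -2.41)
(56.842, 7.09)
(59.671, 4.261)
(73.106, 17.696)
(76.57, 15.696)
(86.07, 32.151)
(89.934, 31.116)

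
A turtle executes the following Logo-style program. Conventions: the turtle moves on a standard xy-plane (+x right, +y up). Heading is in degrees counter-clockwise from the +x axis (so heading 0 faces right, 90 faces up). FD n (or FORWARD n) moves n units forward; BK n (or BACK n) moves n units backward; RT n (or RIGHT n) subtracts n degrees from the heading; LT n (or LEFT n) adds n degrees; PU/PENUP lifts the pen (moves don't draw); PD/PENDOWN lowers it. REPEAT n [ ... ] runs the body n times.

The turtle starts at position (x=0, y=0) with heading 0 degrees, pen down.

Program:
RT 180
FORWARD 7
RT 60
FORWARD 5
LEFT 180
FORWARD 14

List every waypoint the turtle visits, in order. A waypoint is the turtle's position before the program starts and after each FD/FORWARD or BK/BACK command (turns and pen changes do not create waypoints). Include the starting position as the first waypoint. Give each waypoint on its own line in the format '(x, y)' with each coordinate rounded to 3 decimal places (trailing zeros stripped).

Executing turtle program step by step:
Start: pos=(0,0), heading=0, pen down
RT 180: heading 0 -> 180
FD 7: (0,0) -> (-7,0) [heading=180, draw]
RT 60: heading 180 -> 120
FD 5: (-7,0) -> (-9.5,4.33) [heading=120, draw]
LT 180: heading 120 -> 300
FD 14: (-9.5,4.33) -> (-2.5,-7.794) [heading=300, draw]
Final: pos=(-2.5,-7.794), heading=300, 3 segment(s) drawn
Waypoints (4 total):
(0, 0)
(-7, 0)
(-9.5, 4.33)
(-2.5, -7.794)

Answer: (0, 0)
(-7, 0)
(-9.5, 4.33)
(-2.5, -7.794)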